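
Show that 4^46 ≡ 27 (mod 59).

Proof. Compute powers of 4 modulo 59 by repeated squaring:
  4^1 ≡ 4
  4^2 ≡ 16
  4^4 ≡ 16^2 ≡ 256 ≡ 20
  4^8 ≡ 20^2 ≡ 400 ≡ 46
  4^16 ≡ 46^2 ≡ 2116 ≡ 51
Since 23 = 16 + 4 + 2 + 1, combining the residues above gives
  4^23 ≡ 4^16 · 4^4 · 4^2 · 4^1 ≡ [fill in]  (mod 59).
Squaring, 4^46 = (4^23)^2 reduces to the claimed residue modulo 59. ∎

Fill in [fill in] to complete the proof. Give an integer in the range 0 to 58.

4^16 · 4^4 · 4^2 · 4^1 ≡ 51 · 20 · 16 · 4 = 65280.
65280 mod 59 = 26, so 4^23 ≡ 26 (mod 59).

26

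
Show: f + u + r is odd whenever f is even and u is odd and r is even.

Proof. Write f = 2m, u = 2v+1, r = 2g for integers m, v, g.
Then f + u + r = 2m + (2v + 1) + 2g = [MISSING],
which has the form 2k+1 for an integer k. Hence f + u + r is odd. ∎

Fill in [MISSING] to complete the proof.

2m + (2v + 1) + 2g = 2g + 2m + 2v + 1
= 2(g + m + v) + 1.
Since g + m + v is an integer, the sum is of the form 2k+1 for an integer k.

2(g + m + v) + 1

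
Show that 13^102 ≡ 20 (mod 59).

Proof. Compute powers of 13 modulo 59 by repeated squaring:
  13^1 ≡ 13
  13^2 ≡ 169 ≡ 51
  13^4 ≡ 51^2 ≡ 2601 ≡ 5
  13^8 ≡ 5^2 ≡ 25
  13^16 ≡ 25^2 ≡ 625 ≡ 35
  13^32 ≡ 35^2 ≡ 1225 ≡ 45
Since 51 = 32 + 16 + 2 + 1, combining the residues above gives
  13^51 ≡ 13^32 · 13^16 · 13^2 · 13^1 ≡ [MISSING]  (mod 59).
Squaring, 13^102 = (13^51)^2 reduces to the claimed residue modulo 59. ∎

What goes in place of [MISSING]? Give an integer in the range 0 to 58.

13^32 · 13^16 · 13^2 · 13^1 ≡ 45 · 35 · 51 · 13 = 1044225.
1044225 mod 59 = 43, so 13^51 ≡ 43 (mod 59).

43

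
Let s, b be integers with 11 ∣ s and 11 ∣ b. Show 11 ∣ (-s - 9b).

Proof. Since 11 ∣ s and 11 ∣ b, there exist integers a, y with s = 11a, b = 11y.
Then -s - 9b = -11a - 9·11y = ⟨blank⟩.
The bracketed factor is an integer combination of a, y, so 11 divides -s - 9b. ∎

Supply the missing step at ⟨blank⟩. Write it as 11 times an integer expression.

11(-a - 9y)

Each term has a factor of 11: -11a - 9·11y = 11·(-a - 9y).
Since -a - 9y is an integer, 11 ∣ (-s - 9b).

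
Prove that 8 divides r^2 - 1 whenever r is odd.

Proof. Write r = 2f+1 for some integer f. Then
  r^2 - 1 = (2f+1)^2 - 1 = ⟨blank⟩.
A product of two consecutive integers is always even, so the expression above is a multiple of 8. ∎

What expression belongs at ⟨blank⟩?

4f(f + 1)

(2f+1)^2 - 1 = 4f^2 + 4f + 1 - 1 = 4f^2 + 4f = 4f(f+1).
Since f and f+1 are consecutive, f(f+1) is even, and 4·(even) is a multiple of 8.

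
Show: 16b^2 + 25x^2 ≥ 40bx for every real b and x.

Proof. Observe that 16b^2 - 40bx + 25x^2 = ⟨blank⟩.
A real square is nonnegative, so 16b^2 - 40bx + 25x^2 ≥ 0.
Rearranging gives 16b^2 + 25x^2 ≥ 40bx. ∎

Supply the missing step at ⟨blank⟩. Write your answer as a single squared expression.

The leading and trailing coefficients are 4^2 and 5^2, and 40 = 2·4·5, so the trinomial is (4b - 5x)^2.
Hence 16b^2 - 40bx + 25x^2 ≥ 0.

(4b - 5x)^2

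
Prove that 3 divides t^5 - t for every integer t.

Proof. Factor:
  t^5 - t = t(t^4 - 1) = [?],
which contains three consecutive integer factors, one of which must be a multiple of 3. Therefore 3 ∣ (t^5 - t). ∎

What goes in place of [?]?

t^4 - 1 = (t^2 - 1)(t^2 + 1), and t^2 - 1 = (t-1)(t+1).
So t(t^4 - 1) = (t - 1)t(t + 1)(t^2 + 1).

(t - 1)t(t + 1)(t^2 + 1)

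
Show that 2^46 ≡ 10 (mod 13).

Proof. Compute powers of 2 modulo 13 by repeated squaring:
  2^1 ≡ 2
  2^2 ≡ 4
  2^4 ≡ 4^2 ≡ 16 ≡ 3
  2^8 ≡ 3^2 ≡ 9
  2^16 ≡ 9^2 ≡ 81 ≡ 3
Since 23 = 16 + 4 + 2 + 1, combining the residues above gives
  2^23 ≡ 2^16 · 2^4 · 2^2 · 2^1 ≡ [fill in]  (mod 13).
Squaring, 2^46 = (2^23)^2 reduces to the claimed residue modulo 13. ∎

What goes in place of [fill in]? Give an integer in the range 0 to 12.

Multiply the listed residues: 3 · 3 · 4 · 2 = 9 → 36 → 72.
Reducing modulo 13: 72 = 5·13 + 7, so 2^23 ≡ 7.

7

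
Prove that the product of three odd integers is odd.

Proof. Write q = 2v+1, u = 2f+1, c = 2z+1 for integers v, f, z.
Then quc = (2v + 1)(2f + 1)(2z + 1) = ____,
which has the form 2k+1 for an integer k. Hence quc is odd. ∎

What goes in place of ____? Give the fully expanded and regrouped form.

(2v + 1)(2f + 1)(2z + 1) = 8fvz + 4fv + 4fz + 2f + 4vz + 2v + 2z + 1
= 2(4fvz + 2fv + 2fz + f + 2vz + v + z) + 1.
Since 4fvz + 2fv + 2fz + f + 2vz + v + z is an integer, the product is of the form 2k+1 for an integer k.

2(4fvz + 2fv + 2fz + f + 2vz + v + z) + 1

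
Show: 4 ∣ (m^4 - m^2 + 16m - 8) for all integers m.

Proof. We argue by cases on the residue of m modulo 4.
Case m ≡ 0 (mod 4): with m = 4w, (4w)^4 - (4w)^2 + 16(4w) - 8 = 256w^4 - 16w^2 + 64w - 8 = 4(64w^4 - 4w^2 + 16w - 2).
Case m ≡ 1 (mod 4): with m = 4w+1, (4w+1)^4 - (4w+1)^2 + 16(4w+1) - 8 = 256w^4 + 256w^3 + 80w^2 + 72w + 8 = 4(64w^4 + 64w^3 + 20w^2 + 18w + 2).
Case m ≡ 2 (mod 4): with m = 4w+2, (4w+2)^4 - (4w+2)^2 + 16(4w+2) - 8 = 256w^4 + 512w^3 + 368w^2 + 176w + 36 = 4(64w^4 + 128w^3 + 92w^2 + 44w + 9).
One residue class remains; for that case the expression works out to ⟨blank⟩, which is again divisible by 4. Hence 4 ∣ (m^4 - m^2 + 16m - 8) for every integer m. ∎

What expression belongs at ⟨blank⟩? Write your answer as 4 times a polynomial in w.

The residues treated are {0, 1, 2}, so the missing case is m ≡ 3 (mod 4); write m = 4w+3.
Then (4w+3)^4 - (4w+3)^2 + 16(4w+3) - 8 = 256w^4 + 768w^3 + 848w^2 + 472w + 112 = 4(64w^4 + 192w^3 + 212w^2 + 118w + 28).

4(64w^4 + 192w^3 + 212w^2 + 118w + 28)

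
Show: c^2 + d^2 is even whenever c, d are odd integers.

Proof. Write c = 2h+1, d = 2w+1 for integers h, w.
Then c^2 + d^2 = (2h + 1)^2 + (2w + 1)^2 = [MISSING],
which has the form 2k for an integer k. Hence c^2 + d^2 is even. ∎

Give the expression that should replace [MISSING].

2(2h^2 + 2h + 2w^2 + 2w + 1)

(2h + 1)^2 + (2w + 1)^2 = 4h^2 + 4h + 4w^2 + 4w + 2
= 2(2h^2 + 2h + 2w^2 + 2w + 1).
Since 2h^2 + 2h + 2w^2 + 2w + 1 is an integer, the sum of squares is of the form 2k for an integer k.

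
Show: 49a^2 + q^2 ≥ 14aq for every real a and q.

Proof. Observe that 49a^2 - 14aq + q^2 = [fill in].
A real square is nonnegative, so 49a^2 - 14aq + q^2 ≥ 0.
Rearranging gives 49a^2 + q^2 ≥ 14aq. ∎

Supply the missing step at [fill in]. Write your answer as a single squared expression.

The leading and trailing coefficients are 7^2 and 1^2, and 14 = 2·7·1, so the trinomial is (7a - q)^2.
Hence 49a^2 - 14aq + q^2 ≥ 0.

(7a - q)^2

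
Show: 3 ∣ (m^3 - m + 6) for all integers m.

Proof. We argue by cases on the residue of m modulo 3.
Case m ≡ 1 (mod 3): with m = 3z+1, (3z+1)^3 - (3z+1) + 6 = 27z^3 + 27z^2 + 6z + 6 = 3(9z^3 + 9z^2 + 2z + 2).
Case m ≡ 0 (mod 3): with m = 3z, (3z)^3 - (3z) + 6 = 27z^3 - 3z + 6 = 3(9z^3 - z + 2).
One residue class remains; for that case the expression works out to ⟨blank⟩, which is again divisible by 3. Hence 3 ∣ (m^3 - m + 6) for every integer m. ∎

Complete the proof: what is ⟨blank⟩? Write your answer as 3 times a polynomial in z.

3(9z^3 + 18z^2 + 11z + 4)

The residues treated are {1, 0}, so the missing case is m ≡ 2 (mod 3); write m = 3z+2.
Then (3z+2)^3 - (3z+2) + 6 = 27z^3 + 54z^2 + 33z + 12 = 3(9z^3 + 18z^2 + 11z + 4).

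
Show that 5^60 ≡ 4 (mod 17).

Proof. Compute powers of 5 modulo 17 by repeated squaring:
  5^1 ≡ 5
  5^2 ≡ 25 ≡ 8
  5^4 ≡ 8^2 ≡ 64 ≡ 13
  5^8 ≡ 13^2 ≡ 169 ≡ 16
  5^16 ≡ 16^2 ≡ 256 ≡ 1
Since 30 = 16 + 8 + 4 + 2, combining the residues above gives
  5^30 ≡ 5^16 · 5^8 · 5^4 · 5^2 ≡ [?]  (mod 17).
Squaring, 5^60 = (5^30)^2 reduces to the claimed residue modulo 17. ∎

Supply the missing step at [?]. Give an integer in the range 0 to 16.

Multiply the listed residues: 1 · 16 · 13 · 8 = 16 → 208 → 1664.
Reducing modulo 17: 1664 = 97·17 + 15, so 5^30 ≡ 15.

15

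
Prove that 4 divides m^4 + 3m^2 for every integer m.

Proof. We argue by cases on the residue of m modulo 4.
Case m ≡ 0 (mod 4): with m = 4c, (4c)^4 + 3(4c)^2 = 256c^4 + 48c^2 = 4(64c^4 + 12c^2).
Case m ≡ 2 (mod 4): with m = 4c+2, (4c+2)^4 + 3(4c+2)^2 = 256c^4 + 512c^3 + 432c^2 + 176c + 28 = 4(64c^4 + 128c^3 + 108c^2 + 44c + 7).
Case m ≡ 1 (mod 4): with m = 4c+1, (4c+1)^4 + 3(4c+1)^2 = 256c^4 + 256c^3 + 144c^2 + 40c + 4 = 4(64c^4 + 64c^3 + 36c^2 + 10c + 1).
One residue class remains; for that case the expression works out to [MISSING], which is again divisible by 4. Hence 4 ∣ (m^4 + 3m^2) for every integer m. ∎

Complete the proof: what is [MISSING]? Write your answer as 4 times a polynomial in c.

The residues treated are {0, 2, 1}, so the missing case is m ≡ 3 (mod 4); write m = 4c+3.
Then (4c+3)^4 + 3(4c+3)^2 = 256c^4 + 768c^3 + 912c^2 + 504c + 108 = 4(64c^4 + 192c^3 + 228c^2 + 126c + 27).

4(64c^4 + 192c^3 + 228c^2 + 126c + 27)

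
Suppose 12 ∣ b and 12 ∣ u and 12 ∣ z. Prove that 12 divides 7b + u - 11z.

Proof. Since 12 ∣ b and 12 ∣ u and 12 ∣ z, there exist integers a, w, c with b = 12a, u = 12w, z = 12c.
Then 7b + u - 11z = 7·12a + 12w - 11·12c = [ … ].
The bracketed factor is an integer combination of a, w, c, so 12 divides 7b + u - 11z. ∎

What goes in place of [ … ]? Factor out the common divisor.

12(7a - 11c + w)

Pull the common 12 out of every term: 7·12a + 12w - 11·12c = 12(7a - 11c + w).
7a - 11c + w is an integer, which exhibits the divisibility.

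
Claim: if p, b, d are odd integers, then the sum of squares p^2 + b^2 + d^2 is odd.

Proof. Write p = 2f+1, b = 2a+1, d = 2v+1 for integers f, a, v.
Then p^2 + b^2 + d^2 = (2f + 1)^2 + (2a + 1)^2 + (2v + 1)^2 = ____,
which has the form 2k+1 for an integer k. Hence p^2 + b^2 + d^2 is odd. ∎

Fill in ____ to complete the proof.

(2f + 1)^2 + (2a + 1)^2 + (2v + 1)^2 = 4a^2 + 4a + 4f^2 + 4f + 4v^2 + 4v + 3
= 2(2a^2 + 2a + 2f^2 + 2f + 2v^2 + 2v + 1) + 1.
Since 2a^2 + 2a + 2f^2 + 2f + 2v^2 + 2v + 1 is an integer, the sum of squares is of the form 2k+1 for an integer k.

2(2a^2 + 2a + 2f^2 + 2f + 2v^2 + 2v + 1) + 1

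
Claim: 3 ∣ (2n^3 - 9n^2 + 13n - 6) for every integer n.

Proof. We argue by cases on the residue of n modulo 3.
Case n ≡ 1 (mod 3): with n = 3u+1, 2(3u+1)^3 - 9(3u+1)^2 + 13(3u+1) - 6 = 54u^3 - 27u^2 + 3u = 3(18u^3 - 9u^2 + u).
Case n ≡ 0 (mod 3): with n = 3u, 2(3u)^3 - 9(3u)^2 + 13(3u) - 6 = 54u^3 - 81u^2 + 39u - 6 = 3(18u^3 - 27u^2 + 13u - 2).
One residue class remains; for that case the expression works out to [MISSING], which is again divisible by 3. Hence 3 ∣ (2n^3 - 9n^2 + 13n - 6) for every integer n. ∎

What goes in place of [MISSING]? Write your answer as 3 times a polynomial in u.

Only n ≡ 2 (mod 3) is unaccounted for. Put n = 3u+2:
2(3u+2)^3 - 9(3u+2)^2 + 13(3u+2) - 6 expands to 54u^3 + 27u^2 + 3u,
and factoring out 3 leaves 3(18u^3 + 9u^2 + u).

3(18u^3 + 9u^2 + u)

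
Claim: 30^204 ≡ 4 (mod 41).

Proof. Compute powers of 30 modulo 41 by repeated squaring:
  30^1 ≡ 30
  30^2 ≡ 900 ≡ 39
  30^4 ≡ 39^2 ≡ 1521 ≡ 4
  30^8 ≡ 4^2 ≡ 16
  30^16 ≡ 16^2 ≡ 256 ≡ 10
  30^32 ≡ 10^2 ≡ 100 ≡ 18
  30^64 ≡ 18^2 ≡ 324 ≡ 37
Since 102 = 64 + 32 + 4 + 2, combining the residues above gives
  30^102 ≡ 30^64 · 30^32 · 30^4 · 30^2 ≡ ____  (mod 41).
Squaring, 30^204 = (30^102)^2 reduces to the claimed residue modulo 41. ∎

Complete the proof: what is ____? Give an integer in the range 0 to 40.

2

30^64 · 30^32 · 30^4 · 30^2 ≡ 37 · 18 · 4 · 39 = 103896.
103896 mod 41 = 2, so 30^102 ≡ 2 (mod 41).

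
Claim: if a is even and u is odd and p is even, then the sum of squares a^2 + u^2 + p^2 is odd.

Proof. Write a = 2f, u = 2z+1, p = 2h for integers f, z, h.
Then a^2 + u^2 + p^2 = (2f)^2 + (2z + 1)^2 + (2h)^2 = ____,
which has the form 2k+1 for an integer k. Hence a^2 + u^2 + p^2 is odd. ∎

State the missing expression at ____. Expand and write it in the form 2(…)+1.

Expanding: (2f)^2 + (2z + 1)^2 + (2h)^2 = 4f^2 + 4h^2 + 4z^2 + 4z + 1.
Every term except the constant is even, so this is 2(2f^2 + 2h^2 + 2z^2 + 2z) + 1,
and 2f^2 + 2h^2 + 2z^2 + 2z ∈ ℤ gives the required form.

2(2f^2 + 2h^2 + 2z^2 + 2z) + 1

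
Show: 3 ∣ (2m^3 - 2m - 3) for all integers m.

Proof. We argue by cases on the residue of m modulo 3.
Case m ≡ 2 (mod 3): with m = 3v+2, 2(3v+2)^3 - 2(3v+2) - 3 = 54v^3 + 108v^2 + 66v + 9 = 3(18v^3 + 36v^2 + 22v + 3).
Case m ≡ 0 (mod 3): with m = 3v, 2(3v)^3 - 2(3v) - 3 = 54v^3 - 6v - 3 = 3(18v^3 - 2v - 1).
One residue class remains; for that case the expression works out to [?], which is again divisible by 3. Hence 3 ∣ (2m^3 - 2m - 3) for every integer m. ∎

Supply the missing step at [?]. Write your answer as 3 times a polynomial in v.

Only m ≡ 1 (mod 3) is unaccounted for. Put m = 3v+1:
2(3v+1)^3 - 2(3v+1) - 3 expands to 54v^3 + 54v^2 + 12v - 3,
and factoring out 3 leaves 3(18v^3 + 18v^2 + 4v - 1).

3(18v^3 + 18v^2 + 4v - 1)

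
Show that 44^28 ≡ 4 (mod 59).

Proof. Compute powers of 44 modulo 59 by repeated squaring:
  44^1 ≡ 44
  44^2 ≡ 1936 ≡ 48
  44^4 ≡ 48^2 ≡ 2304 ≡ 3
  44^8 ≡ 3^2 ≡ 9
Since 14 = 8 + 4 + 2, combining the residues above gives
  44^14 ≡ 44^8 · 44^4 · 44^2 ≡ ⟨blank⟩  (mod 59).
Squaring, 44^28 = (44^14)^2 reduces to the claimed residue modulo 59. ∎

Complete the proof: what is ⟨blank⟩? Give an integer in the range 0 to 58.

57

Multiply the listed residues: 9 · 3 · 48 = 27 → 1296.
Reducing modulo 59: 1296 = 21·59 + 57, so 44^14 ≡ 57.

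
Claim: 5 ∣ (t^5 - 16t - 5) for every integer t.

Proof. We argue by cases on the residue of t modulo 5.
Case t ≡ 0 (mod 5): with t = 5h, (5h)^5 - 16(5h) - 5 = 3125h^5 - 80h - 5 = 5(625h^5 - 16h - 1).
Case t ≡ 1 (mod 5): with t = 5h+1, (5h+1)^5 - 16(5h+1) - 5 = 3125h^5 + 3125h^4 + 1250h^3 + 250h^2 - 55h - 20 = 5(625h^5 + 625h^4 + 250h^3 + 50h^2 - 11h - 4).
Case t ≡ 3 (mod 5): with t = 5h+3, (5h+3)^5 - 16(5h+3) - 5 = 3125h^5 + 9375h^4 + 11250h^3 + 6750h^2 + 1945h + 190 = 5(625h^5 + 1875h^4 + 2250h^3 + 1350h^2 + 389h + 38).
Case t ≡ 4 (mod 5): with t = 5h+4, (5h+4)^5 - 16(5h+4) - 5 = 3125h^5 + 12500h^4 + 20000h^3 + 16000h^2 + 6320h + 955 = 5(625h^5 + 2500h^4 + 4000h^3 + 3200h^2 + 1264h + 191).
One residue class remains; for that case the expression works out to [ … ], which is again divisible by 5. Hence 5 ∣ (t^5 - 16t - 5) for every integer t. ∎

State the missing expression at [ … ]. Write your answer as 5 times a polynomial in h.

Only t ≡ 2 (mod 5) is unaccounted for. Put t = 5h+2:
(5h+2)^5 - 16(5h+2) - 5 expands to 3125h^5 + 6250h^4 + 5000h^3 + 2000h^2 + 320h - 5,
and factoring out 5 leaves 5(625h^5 + 1250h^4 + 1000h^3 + 400h^2 + 64h - 1).

5(625h^5 + 1250h^4 + 1000h^3 + 400h^2 + 64h - 1)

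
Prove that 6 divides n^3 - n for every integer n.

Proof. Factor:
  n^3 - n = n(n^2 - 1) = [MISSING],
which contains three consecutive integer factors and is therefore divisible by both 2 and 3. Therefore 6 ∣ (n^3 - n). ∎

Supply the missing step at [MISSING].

n(n^2 - 1) = n(n - 1)(n + 1) = (n - 1)n(n + 1).
These three factors are consecutive integers, so their product is divisible by 6.

(n - 1)n(n + 1)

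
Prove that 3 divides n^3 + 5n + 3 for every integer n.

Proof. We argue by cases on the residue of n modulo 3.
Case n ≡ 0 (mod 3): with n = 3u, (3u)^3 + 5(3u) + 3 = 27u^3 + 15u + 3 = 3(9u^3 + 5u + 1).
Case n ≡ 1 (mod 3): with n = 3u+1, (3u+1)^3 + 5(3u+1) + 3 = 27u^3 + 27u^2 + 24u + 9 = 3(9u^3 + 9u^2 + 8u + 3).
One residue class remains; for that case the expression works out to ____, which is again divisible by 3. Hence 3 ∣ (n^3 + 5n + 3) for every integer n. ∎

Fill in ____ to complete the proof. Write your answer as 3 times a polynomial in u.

The residues treated are {0, 1}, so the missing case is n ≡ 2 (mod 3); write n = 3u+2.
Then (3u+2)^3 + 5(3u+2) + 3 = 27u^3 + 54u^2 + 51u + 21 = 3(9u^3 + 18u^2 + 17u + 7).

3(9u^3 + 18u^2 + 17u + 7)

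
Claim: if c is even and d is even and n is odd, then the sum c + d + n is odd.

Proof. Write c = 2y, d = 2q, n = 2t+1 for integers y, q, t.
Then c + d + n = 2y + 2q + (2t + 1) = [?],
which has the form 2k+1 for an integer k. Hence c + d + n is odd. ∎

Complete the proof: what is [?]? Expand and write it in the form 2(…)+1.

2(q + t + y) + 1

Expanding: 2y + 2q + (2t + 1) = 2q + 2t + 2y + 1.
Every term except the constant is even, so this is 2(q + t + y) + 1,
and q + t + y ∈ ℤ gives the required form.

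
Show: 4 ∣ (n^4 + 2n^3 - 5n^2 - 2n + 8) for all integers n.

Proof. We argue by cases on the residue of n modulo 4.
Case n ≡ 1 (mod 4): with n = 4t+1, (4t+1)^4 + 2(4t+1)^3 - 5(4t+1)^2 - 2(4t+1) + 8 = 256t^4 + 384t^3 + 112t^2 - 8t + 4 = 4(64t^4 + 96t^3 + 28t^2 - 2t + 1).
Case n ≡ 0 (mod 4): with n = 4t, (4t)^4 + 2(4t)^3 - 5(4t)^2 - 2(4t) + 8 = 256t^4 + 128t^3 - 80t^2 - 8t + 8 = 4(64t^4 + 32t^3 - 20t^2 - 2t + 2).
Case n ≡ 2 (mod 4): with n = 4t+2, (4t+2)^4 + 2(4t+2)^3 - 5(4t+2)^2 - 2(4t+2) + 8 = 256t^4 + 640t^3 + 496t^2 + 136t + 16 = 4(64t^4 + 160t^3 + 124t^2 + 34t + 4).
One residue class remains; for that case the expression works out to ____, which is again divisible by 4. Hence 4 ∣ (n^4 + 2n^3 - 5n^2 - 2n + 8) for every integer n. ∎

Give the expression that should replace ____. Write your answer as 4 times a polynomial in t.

4(64t^4 + 224t^3 + 268t^2 + 130t + 23)

The residues treated are {1, 0, 2}, so the missing case is n ≡ 3 (mod 4); write n = 4t+3.
Then (4t+3)^4 + 2(4t+3)^3 - 5(4t+3)^2 - 2(4t+3) + 8 = 256t^4 + 896t^3 + 1072t^2 + 520t + 92 = 4(64t^4 + 224t^3 + 268t^2 + 130t + 23).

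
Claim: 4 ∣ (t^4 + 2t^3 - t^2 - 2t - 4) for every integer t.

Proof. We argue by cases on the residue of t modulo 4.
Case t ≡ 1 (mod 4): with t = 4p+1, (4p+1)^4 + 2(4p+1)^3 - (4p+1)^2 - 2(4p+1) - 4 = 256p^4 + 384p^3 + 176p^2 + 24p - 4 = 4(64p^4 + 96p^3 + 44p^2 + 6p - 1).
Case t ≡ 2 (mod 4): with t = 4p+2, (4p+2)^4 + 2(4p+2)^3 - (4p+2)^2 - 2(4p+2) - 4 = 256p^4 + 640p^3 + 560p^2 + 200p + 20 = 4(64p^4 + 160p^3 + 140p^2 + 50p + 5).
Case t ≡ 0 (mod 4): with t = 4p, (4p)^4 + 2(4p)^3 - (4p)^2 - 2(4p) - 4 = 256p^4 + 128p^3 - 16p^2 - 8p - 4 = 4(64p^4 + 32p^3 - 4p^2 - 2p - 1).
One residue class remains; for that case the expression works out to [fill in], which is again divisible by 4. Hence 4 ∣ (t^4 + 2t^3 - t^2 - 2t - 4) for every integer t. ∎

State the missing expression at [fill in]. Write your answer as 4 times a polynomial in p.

4(64p^4 + 224p^3 + 284p^2 + 154p + 29)

The residues treated are {1, 2, 0}, so the missing case is t ≡ 3 (mod 4); write t = 4p+3.
Then (4p+3)^4 + 2(4p+3)^3 - (4p+3)^2 - 2(4p+3) - 4 = 256p^4 + 896p^3 + 1136p^2 + 616p + 116 = 4(64p^4 + 224p^3 + 284p^2 + 154p + 29).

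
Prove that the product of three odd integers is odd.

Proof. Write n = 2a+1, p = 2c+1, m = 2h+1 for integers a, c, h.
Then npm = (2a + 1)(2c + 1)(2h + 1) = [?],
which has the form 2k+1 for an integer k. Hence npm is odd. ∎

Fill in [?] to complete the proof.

Expanding: (2a + 1)(2c + 1)(2h + 1) = 8ach + 4ac + 4ah + 2a + 4ch + 2c + 2h + 1.
Every term except the constant is even, so this is 2(4ach + 2ac + 2ah + a + 2ch + c + h) + 1,
and 4ach + 2ac + 2ah + a + 2ch + c + h ∈ ℤ gives the required form.

2(4ach + 2ac + 2ah + a + 2ch + c + h) + 1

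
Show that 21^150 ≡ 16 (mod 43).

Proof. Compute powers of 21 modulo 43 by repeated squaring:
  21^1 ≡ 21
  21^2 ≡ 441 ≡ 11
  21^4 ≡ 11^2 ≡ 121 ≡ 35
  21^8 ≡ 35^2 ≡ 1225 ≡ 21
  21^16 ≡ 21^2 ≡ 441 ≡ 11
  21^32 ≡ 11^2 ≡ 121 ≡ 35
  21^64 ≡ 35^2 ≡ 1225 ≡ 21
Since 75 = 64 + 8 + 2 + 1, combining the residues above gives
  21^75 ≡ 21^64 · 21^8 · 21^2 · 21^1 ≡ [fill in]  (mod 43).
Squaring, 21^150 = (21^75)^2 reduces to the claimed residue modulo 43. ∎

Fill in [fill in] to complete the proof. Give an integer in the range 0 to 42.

4

21^64 · 21^8 · 21^2 · 21^1 ≡ 21 · 21 · 11 · 21 = 101871.
101871 mod 43 = 4, so 21^75 ≡ 4 (mod 43).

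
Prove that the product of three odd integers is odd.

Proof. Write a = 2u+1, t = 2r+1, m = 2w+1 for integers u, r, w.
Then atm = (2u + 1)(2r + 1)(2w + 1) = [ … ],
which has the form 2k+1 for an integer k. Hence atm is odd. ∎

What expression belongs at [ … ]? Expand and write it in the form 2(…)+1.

(2u + 1)(2r + 1)(2w + 1) = 8ruw + 4ru + 4rw + 2r + 4uw + 2u + 2w + 1
= 2(4ruw + 2ru + 2rw + r + 2uw + u + w) + 1.
Since 4ruw + 2ru + 2rw + r + 2uw + u + w is an integer, the product is of the form 2k+1 for an integer k.

2(4ruw + 2ru + 2rw + r + 2uw + u + w) + 1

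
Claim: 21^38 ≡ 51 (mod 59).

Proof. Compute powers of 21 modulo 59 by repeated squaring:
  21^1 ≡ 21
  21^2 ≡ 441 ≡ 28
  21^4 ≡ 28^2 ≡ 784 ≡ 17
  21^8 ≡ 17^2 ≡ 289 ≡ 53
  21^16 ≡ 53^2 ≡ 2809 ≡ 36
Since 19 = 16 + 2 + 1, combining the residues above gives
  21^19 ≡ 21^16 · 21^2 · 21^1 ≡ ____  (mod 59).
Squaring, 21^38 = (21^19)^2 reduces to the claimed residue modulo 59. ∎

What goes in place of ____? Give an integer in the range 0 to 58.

Multiply the listed residues: 36 · 28 · 21 = 1008 → 21168.
Reducing modulo 59: 21168 = 358·59 + 46, so 21^19 ≡ 46.

46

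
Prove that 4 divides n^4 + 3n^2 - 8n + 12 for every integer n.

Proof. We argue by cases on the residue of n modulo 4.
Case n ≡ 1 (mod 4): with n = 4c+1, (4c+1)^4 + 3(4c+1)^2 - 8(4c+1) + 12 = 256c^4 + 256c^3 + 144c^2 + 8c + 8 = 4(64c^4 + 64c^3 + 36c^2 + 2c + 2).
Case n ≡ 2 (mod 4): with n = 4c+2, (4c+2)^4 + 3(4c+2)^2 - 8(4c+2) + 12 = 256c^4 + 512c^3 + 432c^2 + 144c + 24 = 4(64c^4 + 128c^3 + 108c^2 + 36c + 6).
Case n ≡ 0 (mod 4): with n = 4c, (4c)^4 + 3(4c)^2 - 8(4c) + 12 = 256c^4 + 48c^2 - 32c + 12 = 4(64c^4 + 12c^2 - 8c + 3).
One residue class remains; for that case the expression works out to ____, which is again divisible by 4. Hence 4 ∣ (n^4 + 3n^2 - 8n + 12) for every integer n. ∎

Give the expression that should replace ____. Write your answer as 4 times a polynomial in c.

4(64c^4 + 192c^3 + 228c^2 + 118c + 24)

The residues treated are {1, 2, 0}, so the missing case is n ≡ 3 (mod 4); write n = 4c+3.
Then (4c+3)^4 + 3(4c+3)^2 - 8(4c+3) + 12 = 256c^4 + 768c^3 + 912c^2 + 472c + 96 = 4(64c^4 + 192c^3 + 228c^2 + 118c + 24).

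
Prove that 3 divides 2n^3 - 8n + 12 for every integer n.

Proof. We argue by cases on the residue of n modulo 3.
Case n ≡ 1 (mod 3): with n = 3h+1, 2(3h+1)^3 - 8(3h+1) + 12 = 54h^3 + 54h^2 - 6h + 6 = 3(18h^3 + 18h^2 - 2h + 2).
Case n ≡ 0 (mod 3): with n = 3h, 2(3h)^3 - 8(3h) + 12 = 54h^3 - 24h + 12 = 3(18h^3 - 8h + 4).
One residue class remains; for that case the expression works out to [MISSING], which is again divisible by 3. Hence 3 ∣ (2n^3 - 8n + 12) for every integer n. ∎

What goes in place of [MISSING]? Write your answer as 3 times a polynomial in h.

3(18h^3 + 36h^2 + 16h + 4)

Only n ≡ 2 (mod 3) is unaccounted for. Put n = 3h+2:
2(3h+2)^3 - 8(3h+2) + 12 expands to 54h^3 + 108h^2 + 48h + 12,
and factoring out 3 leaves 3(18h^3 + 36h^2 + 16h + 4).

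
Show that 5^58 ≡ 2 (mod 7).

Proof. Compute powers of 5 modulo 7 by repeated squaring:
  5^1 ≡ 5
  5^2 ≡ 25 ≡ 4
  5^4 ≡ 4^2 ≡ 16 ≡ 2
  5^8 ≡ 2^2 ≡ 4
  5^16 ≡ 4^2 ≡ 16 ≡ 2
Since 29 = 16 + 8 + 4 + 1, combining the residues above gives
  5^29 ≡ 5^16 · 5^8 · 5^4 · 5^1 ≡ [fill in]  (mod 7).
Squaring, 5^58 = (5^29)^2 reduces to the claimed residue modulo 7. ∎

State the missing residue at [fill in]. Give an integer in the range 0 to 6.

3

5^16 · 5^8 · 5^4 · 5^1 ≡ 2 · 4 · 2 · 5 = 80.
80 mod 7 = 3, so 5^29 ≡ 3 (mod 7).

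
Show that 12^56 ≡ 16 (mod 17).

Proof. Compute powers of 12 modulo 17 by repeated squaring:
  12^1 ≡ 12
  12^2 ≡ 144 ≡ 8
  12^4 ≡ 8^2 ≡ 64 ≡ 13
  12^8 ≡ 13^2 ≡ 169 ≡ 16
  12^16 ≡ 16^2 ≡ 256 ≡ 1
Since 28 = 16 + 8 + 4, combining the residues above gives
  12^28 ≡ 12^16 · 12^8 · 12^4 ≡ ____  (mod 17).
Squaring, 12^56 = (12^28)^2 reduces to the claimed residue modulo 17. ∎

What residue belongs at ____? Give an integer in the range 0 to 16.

Multiply the listed residues: 1 · 16 · 13 = 16 → 208.
Reducing modulo 17: 208 = 12·17 + 4, so 12^28 ≡ 4.

4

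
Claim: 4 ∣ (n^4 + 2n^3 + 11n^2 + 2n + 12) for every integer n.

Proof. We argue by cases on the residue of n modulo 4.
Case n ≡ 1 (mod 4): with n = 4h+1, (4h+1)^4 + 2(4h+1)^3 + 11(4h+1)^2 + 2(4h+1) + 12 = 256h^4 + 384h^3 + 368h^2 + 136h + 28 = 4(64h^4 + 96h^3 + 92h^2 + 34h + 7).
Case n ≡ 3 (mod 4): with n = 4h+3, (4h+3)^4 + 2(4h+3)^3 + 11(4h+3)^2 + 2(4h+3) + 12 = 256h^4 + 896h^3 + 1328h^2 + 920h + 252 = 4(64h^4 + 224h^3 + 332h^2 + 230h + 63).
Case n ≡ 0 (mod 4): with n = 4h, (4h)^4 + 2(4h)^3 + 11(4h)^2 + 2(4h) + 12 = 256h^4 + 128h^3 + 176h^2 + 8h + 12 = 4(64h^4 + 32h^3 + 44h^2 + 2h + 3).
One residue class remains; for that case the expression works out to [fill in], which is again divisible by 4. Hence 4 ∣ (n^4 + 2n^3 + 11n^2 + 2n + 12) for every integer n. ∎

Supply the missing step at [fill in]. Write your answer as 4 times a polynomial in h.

Only n ≡ 2 (mod 4) is unaccounted for. Put n = 4h+2:
(4h+2)^4 + 2(4h+2)^3 + 11(4h+2)^2 + 2(4h+2) + 12 expands to 256h^4 + 640h^3 + 752h^2 + 408h + 92,
and factoring out 4 leaves 4(64h^4 + 160h^3 + 188h^2 + 102h + 23).

4(64h^4 + 160h^3 + 188h^2 + 102h + 23)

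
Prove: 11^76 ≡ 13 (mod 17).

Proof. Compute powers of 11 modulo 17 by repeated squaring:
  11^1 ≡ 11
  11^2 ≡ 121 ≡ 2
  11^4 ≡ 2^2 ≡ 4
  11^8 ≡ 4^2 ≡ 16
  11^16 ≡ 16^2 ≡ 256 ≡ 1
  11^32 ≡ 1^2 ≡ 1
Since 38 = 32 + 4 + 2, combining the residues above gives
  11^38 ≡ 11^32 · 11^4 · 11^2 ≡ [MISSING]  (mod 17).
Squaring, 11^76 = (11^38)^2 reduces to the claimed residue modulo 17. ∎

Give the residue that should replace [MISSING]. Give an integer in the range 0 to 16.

8

Multiply the listed residues: 1 · 4 · 2 = 4 → 8.
Reducing modulo 17: 8 = 0·17 + 8, so 11^38 ≡ 8.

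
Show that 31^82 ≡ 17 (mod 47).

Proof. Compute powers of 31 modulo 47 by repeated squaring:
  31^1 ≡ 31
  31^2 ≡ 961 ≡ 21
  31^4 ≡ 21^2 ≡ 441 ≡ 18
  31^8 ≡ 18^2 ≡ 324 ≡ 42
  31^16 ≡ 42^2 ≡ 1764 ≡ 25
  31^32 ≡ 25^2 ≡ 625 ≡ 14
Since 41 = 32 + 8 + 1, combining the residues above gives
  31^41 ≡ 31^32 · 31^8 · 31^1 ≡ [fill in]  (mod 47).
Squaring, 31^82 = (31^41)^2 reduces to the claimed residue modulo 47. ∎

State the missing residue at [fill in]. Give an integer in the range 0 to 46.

31^32 · 31^8 · 31^1 ≡ 14 · 42 · 31 = 18228.
18228 mod 47 = 39, so 31^41 ≡ 39 (mod 47).

39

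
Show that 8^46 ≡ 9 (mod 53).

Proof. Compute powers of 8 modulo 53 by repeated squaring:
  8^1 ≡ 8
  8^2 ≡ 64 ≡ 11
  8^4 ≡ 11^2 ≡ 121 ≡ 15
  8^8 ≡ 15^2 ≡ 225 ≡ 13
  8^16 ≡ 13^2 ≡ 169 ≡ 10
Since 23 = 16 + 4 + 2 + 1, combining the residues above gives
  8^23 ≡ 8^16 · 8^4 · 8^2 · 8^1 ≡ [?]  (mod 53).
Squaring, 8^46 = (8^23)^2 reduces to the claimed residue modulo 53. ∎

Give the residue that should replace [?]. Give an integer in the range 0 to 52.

3

8^16 · 8^4 · 8^2 · 8^1 ≡ 10 · 15 · 11 · 8 = 13200.
13200 mod 53 = 3, so 8^23 ≡ 3 (mod 53).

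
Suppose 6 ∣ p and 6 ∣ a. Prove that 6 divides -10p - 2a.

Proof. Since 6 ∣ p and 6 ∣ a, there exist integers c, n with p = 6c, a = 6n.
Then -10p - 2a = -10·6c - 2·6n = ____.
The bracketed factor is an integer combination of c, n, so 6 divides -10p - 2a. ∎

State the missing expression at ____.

6(-10c - 2n)

Pull the common 6 out of every term: -10·6c - 2·6n = 6(-10c - 2n).
-10c - 2n is an integer, which exhibits the divisibility.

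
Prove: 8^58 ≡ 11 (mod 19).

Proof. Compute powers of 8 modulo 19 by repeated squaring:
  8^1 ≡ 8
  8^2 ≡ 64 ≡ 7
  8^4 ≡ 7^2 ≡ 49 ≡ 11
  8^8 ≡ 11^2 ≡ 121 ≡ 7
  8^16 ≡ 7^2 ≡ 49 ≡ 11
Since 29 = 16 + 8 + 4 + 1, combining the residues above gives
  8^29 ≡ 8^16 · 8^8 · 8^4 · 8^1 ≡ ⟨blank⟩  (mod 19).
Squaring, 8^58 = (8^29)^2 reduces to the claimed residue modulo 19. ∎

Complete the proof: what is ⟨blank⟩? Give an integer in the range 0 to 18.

12

Multiply the listed residues: 11 · 7 · 11 · 8 = 77 → 847 → 6776.
Reducing modulo 19: 6776 = 356·19 + 12, so 8^29 ≡ 12.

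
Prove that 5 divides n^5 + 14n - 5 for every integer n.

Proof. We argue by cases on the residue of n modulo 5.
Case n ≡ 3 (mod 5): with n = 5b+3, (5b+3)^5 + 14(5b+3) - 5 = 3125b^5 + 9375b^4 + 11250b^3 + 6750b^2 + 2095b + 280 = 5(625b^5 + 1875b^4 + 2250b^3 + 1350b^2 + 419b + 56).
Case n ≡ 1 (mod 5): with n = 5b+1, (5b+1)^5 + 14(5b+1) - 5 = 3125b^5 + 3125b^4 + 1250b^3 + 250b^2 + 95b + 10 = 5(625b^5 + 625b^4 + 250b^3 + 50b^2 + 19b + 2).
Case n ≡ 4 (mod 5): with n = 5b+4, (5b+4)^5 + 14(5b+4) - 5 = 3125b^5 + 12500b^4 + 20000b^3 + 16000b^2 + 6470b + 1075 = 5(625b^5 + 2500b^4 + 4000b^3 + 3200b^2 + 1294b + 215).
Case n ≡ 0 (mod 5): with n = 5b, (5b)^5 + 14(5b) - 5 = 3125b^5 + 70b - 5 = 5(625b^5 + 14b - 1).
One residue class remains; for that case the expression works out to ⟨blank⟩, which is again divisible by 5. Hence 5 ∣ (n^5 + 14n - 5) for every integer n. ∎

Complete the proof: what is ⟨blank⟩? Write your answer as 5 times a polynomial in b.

Only n ≡ 2 (mod 5) is unaccounted for. Put n = 5b+2:
(5b+2)^5 + 14(5b+2) - 5 expands to 3125b^5 + 6250b^4 + 5000b^3 + 2000b^2 + 470b + 55,
and factoring out 5 leaves 5(625b^5 + 1250b^4 + 1000b^3 + 400b^2 + 94b + 11).

5(625b^5 + 1250b^4 + 1000b^3 + 400b^2 + 94b + 11)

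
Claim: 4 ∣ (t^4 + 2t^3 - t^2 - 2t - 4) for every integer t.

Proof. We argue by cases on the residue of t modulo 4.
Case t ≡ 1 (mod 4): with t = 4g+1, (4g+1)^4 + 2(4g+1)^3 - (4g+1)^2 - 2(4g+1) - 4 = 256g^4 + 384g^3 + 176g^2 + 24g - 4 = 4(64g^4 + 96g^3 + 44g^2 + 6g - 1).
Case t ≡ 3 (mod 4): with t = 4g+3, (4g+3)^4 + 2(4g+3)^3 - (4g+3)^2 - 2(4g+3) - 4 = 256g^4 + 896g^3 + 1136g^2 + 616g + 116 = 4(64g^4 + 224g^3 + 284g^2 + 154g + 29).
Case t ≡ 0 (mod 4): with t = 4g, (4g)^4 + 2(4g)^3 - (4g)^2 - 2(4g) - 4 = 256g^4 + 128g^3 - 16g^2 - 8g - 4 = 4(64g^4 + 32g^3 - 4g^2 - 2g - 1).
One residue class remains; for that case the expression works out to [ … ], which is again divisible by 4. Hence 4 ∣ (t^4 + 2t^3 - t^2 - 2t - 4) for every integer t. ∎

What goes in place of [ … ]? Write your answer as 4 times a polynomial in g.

4(64g^4 + 160g^3 + 140g^2 + 50g + 5)

The residues treated are {1, 3, 0}, so the missing case is t ≡ 2 (mod 4); write t = 4g+2.
Then (4g+2)^4 + 2(4g+2)^3 - (4g+2)^2 - 2(4g+2) - 4 = 256g^4 + 640g^3 + 560g^2 + 200g + 20 = 4(64g^4 + 160g^3 + 140g^2 + 50g + 5).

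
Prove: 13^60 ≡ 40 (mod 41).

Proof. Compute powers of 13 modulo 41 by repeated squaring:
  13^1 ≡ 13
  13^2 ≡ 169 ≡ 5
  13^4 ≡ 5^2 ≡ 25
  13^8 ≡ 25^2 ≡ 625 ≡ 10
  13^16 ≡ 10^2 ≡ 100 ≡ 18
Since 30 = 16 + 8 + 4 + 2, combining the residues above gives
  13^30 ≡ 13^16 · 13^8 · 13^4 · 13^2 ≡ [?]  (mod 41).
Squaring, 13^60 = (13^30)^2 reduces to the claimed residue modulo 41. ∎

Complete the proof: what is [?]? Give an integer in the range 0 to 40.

13^16 · 13^8 · 13^4 · 13^2 ≡ 18 · 10 · 25 · 5 = 22500.
22500 mod 41 = 32, so 13^30 ≡ 32 (mod 41).

32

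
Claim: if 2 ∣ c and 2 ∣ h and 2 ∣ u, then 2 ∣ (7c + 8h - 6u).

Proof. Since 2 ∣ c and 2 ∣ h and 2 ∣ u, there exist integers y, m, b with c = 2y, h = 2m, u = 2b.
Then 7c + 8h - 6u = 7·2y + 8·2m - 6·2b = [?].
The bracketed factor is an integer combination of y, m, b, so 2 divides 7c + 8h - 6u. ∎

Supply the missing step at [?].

2(-6b + 8m + 7y)

Each term has a factor of 2: 7·2y + 8·2m - 6·2b = 2·(-6b + 8m + 7y).
Since -6b + 8m + 7y is an integer, 2 ∣ (7c + 8h - 6u).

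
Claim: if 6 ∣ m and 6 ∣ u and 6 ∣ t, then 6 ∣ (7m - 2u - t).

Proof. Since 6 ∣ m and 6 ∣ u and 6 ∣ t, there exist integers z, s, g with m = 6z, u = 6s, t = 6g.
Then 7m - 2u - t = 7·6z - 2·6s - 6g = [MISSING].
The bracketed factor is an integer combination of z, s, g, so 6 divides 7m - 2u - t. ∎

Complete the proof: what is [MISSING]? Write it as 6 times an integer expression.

6(-g - 2s + 7z)

Pull the common 6 out of every term: 7·6z - 2·6s - 6g = 6(-g - 2s + 7z).
-g - 2s + 7z is an integer, which exhibits the divisibility.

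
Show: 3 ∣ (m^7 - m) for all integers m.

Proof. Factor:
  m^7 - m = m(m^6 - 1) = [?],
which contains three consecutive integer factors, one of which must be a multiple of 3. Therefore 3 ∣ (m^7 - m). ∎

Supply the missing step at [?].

(m - 1)m(m + 1)(m^4 + m^2 + 1)

m^6 - 1 = (m^2 - 1)(m^4 + m^2 + 1), and m^2 - 1 = (m-1)(m+1).
So m(m^6 - 1) = (m - 1)m(m + 1)(m^4 + m^2 + 1).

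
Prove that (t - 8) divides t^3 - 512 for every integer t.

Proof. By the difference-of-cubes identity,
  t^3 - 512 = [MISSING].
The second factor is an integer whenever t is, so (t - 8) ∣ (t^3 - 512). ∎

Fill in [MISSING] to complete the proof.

Polynomial division of t^3 - 512 by t - 8 leaves remainder 0 and quotient t^2 + 8t + 64.
Hence t^3 - 512 = (t - 8)(t^2 + 8t + 64).

(t - 8)(t^2 + 8t + 64)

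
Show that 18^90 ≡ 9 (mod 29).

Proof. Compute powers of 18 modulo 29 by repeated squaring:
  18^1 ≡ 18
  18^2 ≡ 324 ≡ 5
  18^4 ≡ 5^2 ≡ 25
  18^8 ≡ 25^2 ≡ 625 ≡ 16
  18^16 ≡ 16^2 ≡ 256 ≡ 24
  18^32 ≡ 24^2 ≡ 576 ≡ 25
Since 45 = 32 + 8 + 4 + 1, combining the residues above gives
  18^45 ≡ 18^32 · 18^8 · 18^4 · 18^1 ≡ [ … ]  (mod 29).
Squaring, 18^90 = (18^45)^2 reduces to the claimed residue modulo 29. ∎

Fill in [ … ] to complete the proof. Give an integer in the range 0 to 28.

26

Multiply the listed residues: 25 · 16 · 25 · 18 = 400 → 10000 → 180000.
Reducing modulo 29: 180000 = 6206·29 + 26, so 18^45 ≡ 26.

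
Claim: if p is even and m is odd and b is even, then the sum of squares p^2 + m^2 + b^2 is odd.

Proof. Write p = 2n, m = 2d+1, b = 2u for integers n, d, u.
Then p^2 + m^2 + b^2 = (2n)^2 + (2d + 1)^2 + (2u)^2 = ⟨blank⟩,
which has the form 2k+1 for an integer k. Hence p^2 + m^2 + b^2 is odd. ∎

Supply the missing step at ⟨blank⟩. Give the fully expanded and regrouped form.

(2n)^2 + (2d + 1)^2 + (2u)^2 = 4d^2 + 4d + 4n^2 + 4u^2 + 1
= 2(2d^2 + 2d + 2n^2 + 2u^2) + 1.
Since 2d^2 + 2d + 2n^2 + 2u^2 is an integer, the sum of squares is of the form 2k+1 for an integer k.

2(2d^2 + 2d + 2n^2 + 2u^2) + 1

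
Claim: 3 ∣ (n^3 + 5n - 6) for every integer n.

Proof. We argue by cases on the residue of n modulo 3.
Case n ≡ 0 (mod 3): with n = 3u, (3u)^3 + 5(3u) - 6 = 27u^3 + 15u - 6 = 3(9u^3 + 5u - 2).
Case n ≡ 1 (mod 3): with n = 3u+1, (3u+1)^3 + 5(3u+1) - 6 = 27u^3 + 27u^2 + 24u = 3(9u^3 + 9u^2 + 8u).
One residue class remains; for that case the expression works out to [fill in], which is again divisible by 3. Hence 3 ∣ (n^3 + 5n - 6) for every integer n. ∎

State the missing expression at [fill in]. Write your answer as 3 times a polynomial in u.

The residues treated are {0, 1}, so the missing case is n ≡ 2 (mod 3); write n = 3u+2.
Then (3u+2)^3 + 5(3u+2) - 6 = 27u^3 + 54u^2 + 51u + 12 = 3(9u^3 + 18u^2 + 17u + 4).

3(9u^3 + 18u^2 + 17u + 4)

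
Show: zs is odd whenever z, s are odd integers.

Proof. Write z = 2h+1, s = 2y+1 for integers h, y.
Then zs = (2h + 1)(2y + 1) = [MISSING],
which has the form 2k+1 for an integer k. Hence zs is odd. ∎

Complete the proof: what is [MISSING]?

(2h + 1)(2y + 1) = 4hy + 2h + 2y + 1
= 2(2hy + h + y) + 1.
Since 2hy + h + y is an integer, the product is of the form 2k+1 for an integer k.

2(2hy + h + y) + 1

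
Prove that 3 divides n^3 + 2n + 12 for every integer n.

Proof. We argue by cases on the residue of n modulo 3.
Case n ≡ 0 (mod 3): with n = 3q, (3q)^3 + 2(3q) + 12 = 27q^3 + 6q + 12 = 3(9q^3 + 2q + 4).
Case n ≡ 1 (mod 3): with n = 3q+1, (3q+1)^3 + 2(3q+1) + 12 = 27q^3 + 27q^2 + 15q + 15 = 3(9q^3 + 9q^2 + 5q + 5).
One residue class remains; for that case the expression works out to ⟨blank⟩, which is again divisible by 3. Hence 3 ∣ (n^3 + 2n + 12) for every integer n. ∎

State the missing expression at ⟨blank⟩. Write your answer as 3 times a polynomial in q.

3(9q^3 + 18q^2 + 14q + 8)

The residues treated are {0, 1}, so the missing case is n ≡ 2 (mod 3); write n = 3q+2.
Then (3q+2)^3 + 2(3q+2) + 12 = 27q^3 + 54q^2 + 42q + 24 = 3(9q^3 + 18q^2 + 14q + 8).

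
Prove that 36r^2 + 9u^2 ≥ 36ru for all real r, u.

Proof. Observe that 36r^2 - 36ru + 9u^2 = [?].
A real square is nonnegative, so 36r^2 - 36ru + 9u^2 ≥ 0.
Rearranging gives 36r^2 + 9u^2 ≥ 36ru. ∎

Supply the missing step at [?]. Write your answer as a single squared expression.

The leading and trailing coefficients are 6^2 and 3^2, and 36 = 2·6·3, so the trinomial is (6r - 3u)^2.
Hence 36r^2 - 36ru + 9u^2 ≥ 0.

(6r - 3u)^2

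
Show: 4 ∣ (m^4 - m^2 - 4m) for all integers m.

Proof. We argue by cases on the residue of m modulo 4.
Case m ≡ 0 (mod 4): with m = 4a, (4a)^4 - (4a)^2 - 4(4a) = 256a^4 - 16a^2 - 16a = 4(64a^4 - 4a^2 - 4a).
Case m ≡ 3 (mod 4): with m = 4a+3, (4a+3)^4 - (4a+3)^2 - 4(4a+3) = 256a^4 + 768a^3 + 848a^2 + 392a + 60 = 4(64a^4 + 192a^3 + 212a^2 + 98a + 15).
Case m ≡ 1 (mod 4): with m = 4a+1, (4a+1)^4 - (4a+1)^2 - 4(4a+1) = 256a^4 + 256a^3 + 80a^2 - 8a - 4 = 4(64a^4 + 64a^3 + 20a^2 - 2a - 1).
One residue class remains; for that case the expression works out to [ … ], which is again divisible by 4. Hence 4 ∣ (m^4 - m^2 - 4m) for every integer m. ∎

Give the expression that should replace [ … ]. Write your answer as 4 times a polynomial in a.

The residues treated are {0, 3, 1}, so the missing case is m ≡ 2 (mod 4); write m = 4a+2.
Then (4a+2)^4 - (4a+2)^2 - 4(4a+2) = 256a^4 + 512a^3 + 368a^2 + 96a + 4 = 4(64a^4 + 128a^3 + 92a^2 + 24a + 1).

4(64a^4 + 128a^3 + 92a^2 + 24a + 1)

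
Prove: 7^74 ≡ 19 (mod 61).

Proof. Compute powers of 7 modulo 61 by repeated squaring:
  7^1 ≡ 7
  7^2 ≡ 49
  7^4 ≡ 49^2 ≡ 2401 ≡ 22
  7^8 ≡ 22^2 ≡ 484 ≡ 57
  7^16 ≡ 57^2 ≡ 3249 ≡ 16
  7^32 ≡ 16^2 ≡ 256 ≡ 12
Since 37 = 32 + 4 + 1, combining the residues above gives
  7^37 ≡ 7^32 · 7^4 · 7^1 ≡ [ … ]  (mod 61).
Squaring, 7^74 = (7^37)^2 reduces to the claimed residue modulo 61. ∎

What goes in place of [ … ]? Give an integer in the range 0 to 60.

18

Multiply the listed residues: 12 · 22 · 7 = 264 → 1848.
Reducing modulo 61: 1848 = 30·61 + 18, so 7^37 ≡ 18.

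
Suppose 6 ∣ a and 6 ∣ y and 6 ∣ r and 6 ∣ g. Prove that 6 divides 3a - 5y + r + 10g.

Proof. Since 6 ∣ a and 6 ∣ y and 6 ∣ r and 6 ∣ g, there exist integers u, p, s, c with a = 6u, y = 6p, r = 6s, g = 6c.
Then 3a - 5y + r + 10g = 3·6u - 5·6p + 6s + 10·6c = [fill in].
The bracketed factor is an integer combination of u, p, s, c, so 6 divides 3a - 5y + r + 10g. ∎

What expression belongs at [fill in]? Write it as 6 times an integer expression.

Pull the common 6 out of every term: 3·6u - 5·6p + 6s + 10·6c = 6(10c - 5p + s + 3u).
10c - 5p + s + 3u is an integer, which exhibits the divisibility.

6(10c - 5p + s + 3u)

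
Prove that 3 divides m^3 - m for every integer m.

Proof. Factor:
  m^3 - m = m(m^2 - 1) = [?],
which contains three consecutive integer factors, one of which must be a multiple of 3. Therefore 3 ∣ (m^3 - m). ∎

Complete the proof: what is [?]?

(m - 1)m(m + 1)

m(m^2 - 1) = m(m - 1)(m + 1) = (m - 1)m(m + 1).
These three factors are consecutive integers, so their product is divisible by 3.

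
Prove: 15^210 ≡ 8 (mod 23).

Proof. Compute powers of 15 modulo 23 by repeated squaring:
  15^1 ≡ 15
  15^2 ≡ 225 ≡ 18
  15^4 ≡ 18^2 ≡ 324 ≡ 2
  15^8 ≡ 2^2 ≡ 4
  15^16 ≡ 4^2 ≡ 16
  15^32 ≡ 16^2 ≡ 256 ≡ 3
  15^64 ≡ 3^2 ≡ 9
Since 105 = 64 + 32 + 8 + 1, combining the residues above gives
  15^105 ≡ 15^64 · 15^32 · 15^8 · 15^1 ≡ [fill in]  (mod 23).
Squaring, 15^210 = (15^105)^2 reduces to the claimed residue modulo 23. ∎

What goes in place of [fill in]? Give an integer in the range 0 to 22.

Multiply the listed residues: 9 · 3 · 4 · 15 = 27 → 108 → 1620.
Reducing modulo 23: 1620 = 70·23 + 10, so 15^105 ≡ 10.

10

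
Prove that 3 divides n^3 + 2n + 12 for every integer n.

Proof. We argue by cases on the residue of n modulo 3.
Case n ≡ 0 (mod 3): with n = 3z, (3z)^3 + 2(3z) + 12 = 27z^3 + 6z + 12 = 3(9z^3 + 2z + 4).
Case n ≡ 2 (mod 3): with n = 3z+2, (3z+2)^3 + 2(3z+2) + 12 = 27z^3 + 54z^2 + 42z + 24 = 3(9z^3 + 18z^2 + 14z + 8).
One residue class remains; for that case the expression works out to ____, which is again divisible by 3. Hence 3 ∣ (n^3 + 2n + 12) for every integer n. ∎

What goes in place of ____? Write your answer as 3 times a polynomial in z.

3(9z^3 + 9z^2 + 5z + 5)

The residues treated are {0, 2}, so the missing case is n ≡ 1 (mod 3); write n = 3z+1.
Then (3z+1)^3 + 2(3z+1) + 12 = 27z^3 + 27z^2 + 15z + 15 = 3(9z^3 + 9z^2 + 5z + 5).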